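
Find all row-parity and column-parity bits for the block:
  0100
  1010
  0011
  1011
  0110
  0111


Row parities: 100101
Column parities: 0111

Row P: 100101, Col P: 0111, Corner: 1


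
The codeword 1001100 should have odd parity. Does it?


Number of 1s: 3

Yes, parity is correct (3 ones)


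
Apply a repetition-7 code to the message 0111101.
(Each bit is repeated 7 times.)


Each bit -> 7 copies

0000000111111111111111111111111111100000001111111


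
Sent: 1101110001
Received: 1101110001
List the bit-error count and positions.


XOR: 0000000000

0 errors (received matches sent)


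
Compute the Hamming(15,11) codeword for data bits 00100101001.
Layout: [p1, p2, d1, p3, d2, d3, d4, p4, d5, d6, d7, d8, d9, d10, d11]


Parity bits: p1=1, p2=1, p3=1, p4=1

110101010101001


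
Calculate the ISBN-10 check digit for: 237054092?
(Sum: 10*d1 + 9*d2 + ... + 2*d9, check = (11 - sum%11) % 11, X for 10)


Weighted sum: 184
184 mod 11 = 8

Check digit: 3


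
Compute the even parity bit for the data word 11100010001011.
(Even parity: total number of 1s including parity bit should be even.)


Number of 1s in data: 7
Parity bit: 1

1


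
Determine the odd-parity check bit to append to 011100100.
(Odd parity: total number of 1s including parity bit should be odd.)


Number of 1s in data: 4
Parity bit: 1

1


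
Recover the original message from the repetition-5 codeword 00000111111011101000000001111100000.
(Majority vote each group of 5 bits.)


Groups: 00000, 11111, 10111, 01000, 00000, 11111, 00000
Majority votes: 0110010

0110010


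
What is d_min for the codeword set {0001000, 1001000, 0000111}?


Comparing all pairs, minimum distance: 1
Can detect 0 errors, correct 0 errors

1


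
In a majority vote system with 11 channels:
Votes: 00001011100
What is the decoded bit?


Ones: 4 out of 11
Threshold: 6

0 (4/11 voted 1)


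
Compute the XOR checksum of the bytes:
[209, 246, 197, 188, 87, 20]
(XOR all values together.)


XOR chain: 209 ^ 246 ^ 197 ^ 188 ^ 87 ^ 20 = 29

29


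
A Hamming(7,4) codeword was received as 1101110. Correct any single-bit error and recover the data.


Syndrome = 4: error at position 4

Data: 0110 (corrected bit 4)


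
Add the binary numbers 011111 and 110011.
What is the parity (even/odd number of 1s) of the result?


011111 = 31
110011 = 51
Sum = 82 = 1010010
1s count = 3

odd parity (3 ones in 1010010)


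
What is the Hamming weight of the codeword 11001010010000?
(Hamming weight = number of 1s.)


Counting 1s in 11001010010000

5


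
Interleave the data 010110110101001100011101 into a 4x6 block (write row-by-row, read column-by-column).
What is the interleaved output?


Matrix:
  010110
  110101
  001100
  011101
Read columns: 010011010011111110000101

010011010011111110000101


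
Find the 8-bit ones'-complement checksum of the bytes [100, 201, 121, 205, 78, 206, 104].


Sum = 1015 mod 256 = 247
Complement = 8

8


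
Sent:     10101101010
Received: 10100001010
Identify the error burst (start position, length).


XOR: 00001100000

Burst at position 4, length 2


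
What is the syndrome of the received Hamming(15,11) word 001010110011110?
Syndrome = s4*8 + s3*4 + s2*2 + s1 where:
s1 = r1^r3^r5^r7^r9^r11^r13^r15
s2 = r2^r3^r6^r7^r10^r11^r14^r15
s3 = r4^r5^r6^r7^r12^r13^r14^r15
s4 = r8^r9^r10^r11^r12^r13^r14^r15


s1=1, s2=0, s3=1, s4=1

Syndrome = 13 (error at position 13)


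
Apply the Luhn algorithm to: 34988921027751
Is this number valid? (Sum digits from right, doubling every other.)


Luhn sum = 64
64 mod 10 = 4

Invalid (Luhn sum mod 10 = 4)


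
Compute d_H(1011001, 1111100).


XOR: 0100101
Count of 1s: 3

3


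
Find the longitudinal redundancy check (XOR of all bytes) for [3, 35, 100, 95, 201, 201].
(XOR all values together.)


XOR chain: 3 ^ 35 ^ 100 ^ 95 ^ 201 ^ 201 = 27

27


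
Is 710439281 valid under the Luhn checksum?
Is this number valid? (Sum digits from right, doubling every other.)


Luhn sum = 39
39 mod 10 = 9

Invalid (Luhn sum mod 10 = 9)


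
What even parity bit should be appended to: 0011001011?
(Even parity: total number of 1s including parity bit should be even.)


Number of 1s in data: 5
Parity bit: 1

1


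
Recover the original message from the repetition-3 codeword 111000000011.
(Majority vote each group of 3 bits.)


Groups: 111, 000, 000, 011
Majority votes: 1001

1001


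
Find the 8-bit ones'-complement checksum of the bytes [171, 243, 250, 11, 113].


Sum = 788 mod 256 = 20
Complement = 235

235


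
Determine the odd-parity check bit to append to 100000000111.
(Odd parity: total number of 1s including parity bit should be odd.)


Number of 1s in data: 4
Parity bit: 1

1


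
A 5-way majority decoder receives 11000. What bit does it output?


Ones: 2 out of 5
Threshold: 3

0 (2/5 voted 1)


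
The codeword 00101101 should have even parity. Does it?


Number of 1s: 4

Yes, parity is correct (4 ones)


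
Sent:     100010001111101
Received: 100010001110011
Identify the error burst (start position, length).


XOR: 000000000001110

Burst at position 11, length 3


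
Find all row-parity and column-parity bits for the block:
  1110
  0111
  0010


Row parities: 111
Column parities: 1011

Row P: 111, Col P: 1011, Corner: 1


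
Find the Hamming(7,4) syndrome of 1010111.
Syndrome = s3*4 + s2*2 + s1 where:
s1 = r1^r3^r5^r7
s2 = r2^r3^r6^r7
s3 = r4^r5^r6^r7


s1=0, s2=1, s3=1

Syndrome = 6 (error at position 6)


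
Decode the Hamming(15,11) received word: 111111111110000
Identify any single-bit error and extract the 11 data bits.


Syndrome = 0: no error detected

Data: 11111110000 (no errors)


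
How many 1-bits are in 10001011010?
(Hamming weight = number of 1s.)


Counting 1s in 10001011010

5


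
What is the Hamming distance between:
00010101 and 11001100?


XOR: 11011001
Count of 1s: 5

5


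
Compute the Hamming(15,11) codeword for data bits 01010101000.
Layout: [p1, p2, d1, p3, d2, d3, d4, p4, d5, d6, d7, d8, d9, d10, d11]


Parity bits: p1=0, p2=0, p3=1, p4=0

000110100101000


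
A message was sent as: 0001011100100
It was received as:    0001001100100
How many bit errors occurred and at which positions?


XOR: 0000010000000

1 error(s) at position(s): 5


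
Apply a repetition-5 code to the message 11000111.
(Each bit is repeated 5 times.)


Each bit -> 5 copies

1111111111000000000000000111111111111111


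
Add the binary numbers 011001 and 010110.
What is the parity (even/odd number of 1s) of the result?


011001 = 25
010110 = 22
Sum = 47 = 101111
1s count = 5

odd parity (5 ones in 101111)


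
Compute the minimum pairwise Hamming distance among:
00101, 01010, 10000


Comparing all pairs, minimum distance: 3
Can detect 2 errors, correct 1 errors

3


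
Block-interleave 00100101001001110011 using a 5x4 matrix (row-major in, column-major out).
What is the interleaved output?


Matrix:
  0010
  0101
  0010
  0111
  0011
Read columns: 00000010101011101011

00000010101011101011


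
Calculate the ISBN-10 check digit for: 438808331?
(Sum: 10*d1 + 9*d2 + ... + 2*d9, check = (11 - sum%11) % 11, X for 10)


Weighted sum: 250
250 mod 11 = 8

Check digit: 3


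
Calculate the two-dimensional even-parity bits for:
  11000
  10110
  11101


Row parities: 010
Column parities: 10011

Row P: 010, Col P: 10011, Corner: 1


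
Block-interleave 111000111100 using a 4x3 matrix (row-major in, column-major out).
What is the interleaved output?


Matrix:
  111
  000
  111
  100
Read columns: 101110101010

101110101010


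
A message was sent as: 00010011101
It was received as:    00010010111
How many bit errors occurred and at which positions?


XOR: 00000001010

2 error(s) at position(s): 7, 9


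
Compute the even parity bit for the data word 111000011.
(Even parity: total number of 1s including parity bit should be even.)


Number of 1s in data: 5
Parity bit: 1

1


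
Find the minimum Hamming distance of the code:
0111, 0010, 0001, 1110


Comparing all pairs, minimum distance: 2
Can detect 1 errors, correct 0 errors

2


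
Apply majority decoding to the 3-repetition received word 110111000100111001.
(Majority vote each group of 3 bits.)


Groups: 110, 111, 000, 100, 111, 001
Majority votes: 110010

110010


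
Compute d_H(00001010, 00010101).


XOR: 00011111
Count of 1s: 5

5


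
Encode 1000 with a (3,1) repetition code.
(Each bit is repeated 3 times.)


Each bit -> 3 copies

111000000000


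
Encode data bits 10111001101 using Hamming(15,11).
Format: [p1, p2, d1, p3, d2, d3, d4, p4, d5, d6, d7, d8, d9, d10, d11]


Parity bits: p1=1, p2=0, p3=1, p4=0

101101101001101


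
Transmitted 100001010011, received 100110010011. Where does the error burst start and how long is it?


XOR: 000111000000

Burst at position 3, length 3


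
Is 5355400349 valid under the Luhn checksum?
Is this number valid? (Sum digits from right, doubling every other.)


Luhn sum = 38
38 mod 10 = 8

Invalid (Luhn sum mod 10 = 8)


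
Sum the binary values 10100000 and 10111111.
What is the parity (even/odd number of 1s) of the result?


10100000 = 160
10111111 = 191
Sum = 351 = 101011111
1s count = 7

odd parity (7 ones in 101011111)


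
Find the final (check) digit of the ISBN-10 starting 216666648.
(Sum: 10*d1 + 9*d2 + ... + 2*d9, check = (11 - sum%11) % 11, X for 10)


Weighted sum: 237
237 mod 11 = 6

Check digit: 5


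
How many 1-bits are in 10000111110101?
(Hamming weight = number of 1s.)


Counting 1s in 10000111110101

8


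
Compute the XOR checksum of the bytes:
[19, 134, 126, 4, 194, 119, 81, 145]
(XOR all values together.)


XOR chain: 19 ^ 134 ^ 126 ^ 4 ^ 194 ^ 119 ^ 81 ^ 145 = 154

154


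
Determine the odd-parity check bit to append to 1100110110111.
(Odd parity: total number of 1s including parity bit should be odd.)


Number of 1s in data: 9
Parity bit: 0

0


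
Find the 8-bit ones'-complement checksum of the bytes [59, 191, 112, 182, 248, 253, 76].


Sum = 1121 mod 256 = 97
Complement = 158

158


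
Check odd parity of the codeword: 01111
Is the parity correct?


Number of 1s: 4

No, parity error (4 ones)


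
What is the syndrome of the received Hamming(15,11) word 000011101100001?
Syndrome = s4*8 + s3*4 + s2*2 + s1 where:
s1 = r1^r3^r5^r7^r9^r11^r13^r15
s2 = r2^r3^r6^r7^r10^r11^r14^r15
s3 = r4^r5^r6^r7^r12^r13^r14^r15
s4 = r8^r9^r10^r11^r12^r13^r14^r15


s1=0, s2=0, s3=0, s4=1

Syndrome = 8 (error at position 8)


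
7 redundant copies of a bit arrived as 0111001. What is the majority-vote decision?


Ones: 4 out of 7
Threshold: 4

1 (4/7 voted 1)


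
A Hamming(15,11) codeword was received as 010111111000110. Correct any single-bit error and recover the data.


Syndrome = 0: no error detected

Data: 01111000110 (no errors)


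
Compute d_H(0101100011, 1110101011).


XOR: 1011001000
Count of 1s: 4

4


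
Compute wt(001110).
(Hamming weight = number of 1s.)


Counting 1s in 001110

3


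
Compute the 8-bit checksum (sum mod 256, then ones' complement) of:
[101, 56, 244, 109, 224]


Sum = 734 mod 256 = 222
Complement = 33

33


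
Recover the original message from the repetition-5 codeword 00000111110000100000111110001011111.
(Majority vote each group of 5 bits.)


Groups: 00000, 11111, 00001, 00000, 11111, 00010, 11111
Majority votes: 0100101

0100101


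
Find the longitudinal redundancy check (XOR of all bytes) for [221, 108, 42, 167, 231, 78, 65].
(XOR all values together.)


XOR chain: 221 ^ 108 ^ 42 ^ 167 ^ 231 ^ 78 ^ 65 = 212

212


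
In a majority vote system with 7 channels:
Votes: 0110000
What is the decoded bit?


Ones: 2 out of 7
Threshold: 4

0 (2/7 voted 1)


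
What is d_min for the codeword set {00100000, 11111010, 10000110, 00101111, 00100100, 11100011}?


Comparing all pairs, minimum distance: 1
Can detect 0 errors, correct 0 errors

1


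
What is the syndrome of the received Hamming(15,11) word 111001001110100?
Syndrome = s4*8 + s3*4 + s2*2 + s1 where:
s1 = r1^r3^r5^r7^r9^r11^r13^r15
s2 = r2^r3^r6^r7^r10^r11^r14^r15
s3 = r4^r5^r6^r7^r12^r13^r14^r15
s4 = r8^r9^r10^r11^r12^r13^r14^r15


s1=1, s2=1, s3=0, s4=0

Syndrome = 3 (error at position 3)


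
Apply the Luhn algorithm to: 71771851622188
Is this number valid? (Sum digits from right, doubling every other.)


Luhn sum = 55
55 mod 10 = 5

Invalid (Luhn sum mod 10 = 5)


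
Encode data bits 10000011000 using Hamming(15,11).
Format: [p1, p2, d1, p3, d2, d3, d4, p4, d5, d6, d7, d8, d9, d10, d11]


Parity bits: p1=0, p2=0, p3=1, p4=0

001100000011000


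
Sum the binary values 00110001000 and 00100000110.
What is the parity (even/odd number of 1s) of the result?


00110001000 = 392
00100000110 = 262
Sum = 654 = 1010001110
1s count = 5

odd parity (5 ones in 1010001110)


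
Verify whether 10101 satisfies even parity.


Number of 1s: 3

No, parity error (3 ones)


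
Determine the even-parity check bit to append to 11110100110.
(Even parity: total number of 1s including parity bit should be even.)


Number of 1s in data: 7
Parity bit: 1

1


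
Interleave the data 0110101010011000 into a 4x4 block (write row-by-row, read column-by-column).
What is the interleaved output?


Matrix:
  0110
  1010
  1001
  1000
Read columns: 0111100011000010

0111100011000010


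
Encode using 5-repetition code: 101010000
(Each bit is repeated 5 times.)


Each bit -> 5 copies

111110000011111000001111100000000000000000000


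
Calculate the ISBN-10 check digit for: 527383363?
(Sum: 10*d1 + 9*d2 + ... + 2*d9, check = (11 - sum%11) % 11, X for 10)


Weighted sum: 244
244 mod 11 = 2

Check digit: 9


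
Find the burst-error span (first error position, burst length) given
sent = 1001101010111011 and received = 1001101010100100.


XOR: 0000000000011111

Burst at position 11, length 5


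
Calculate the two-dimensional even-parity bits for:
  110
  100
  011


Row parities: 010
Column parities: 001

Row P: 010, Col P: 001, Corner: 1


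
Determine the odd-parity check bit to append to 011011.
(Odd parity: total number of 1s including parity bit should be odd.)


Number of 1s in data: 4
Parity bit: 1

1


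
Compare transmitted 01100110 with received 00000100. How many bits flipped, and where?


XOR: 01100010

3 error(s) at position(s): 1, 2, 6


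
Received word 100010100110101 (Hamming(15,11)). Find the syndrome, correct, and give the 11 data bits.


Syndrome = 0: no error detected

Data: 01010110101 (no errors)


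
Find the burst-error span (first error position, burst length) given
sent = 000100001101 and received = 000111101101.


XOR: 000011100000

Burst at position 4, length 3


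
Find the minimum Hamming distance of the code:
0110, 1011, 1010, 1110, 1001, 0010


Comparing all pairs, minimum distance: 1
Can detect 0 errors, correct 0 errors

1


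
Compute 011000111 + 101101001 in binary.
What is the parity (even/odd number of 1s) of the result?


011000111 = 199
101101001 = 361
Sum = 560 = 1000110000
1s count = 3

odd parity (3 ones in 1000110000)


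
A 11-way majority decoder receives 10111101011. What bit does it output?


Ones: 8 out of 11
Threshold: 6

1 (8/11 voted 1)


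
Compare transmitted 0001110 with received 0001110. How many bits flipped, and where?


XOR: 0000000

0 errors (received matches sent)


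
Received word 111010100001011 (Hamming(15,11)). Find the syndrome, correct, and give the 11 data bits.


Syndrome = 15: error at position 15

Data: 11010001010 (corrected bit 15)


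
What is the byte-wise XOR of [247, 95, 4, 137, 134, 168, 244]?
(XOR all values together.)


XOR chain: 247 ^ 95 ^ 4 ^ 137 ^ 134 ^ 168 ^ 244 = 255

255


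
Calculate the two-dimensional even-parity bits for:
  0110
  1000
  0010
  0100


Row parities: 0111
Column parities: 1000

Row P: 0111, Col P: 1000, Corner: 1


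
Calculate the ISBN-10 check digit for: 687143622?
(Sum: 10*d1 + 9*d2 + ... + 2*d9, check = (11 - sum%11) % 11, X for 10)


Weighted sum: 268
268 mod 11 = 4

Check digit: 7


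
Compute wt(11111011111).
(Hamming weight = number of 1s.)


Counting 1s in 11111011111

10


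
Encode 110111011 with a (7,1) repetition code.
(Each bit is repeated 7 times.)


Each bit -> 7 copies

111111111111110000000111111111111111111111000000011111111111111


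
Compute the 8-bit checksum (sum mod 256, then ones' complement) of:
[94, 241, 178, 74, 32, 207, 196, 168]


Sum = 1190 mod 256 = 166
Complement = 89

89


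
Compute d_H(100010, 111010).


XOR: 011000
Count of 1s: 2

2


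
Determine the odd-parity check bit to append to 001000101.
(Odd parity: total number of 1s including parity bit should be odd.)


Number of 1s in data: 3
Parity bit: 0

0


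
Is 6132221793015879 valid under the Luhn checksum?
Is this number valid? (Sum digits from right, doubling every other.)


Luhn sum = 63
63 mod 10 = 3

Invalid (Luhn sum mod 10 = 3)


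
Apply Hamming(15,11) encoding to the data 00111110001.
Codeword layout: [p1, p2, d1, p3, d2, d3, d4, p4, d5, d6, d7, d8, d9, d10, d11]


Parity bits: p1=0, p2=1, p3=1, p4=0

010101101110001


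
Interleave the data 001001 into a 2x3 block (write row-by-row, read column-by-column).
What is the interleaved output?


Matrix:
  001
  001
Read columns: 000011

000011


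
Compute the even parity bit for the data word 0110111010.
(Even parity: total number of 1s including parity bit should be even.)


Number of 1s in data: 6
Parity bit: 0

0


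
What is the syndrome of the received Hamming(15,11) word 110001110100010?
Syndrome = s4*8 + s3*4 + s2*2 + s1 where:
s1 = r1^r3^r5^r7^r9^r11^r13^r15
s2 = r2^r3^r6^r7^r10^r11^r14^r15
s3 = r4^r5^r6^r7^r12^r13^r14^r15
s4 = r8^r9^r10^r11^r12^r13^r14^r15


s1=0, s2=1, s3=1, s4=1

Syndrome = 14 (error at position 14)


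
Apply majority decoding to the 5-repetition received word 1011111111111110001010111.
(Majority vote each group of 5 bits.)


Groups: 10111, 11111, 11111, 00010, 10111
Majority votes: 11101

11101


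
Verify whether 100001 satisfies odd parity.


Number of 1s: 2

No, parity error (2 ones)


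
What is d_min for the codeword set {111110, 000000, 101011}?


Comparing all pairs, minimum distance: 3
Can detect 2 errors, correct 1 errors

3


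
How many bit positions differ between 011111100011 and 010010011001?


XOR: 001101111010
Count of 1s: 7

7


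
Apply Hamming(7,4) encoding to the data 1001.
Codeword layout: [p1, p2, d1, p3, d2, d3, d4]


Parity bits: p1=0, p2=0, p3=1

0011001


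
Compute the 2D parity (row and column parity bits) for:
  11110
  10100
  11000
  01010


Row parities: 0000
Column parities: 11000

Row P: 0000, Col P: 11000, Corner: 0


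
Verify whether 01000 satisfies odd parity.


Number of 1s: 1

Yes, parity is correct (1 ones)


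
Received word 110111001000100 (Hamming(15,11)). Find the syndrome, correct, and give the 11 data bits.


Syndrome = 0: no error detected

Data: 01101000100 (no errors)


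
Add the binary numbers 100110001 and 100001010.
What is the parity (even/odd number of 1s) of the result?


100110001 = 305
100001010 = 266
Sum = 571 = 1000111011
1s count = 6

even parity (6 ones in 1000111011)


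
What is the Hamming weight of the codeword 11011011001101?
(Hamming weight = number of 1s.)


Counting 1s in 11011011001101

9


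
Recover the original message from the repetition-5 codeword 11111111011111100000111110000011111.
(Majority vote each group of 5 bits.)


Groups: 11111, 11101, 11111, 00000, 11111, 00000, 11111
Majority votes: 1110101

1110101


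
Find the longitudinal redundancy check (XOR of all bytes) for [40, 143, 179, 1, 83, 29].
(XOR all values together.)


XOR chain: 40 ^ 143 ^ 179 ^ 1 ^ 83 ^ 29 = 91

91


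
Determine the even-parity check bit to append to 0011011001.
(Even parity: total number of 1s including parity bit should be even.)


Number of 1s in data: 5
Parity bit: 1

1


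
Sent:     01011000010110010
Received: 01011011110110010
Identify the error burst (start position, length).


XOR: 00000011100000000

Burst at position 6, length 3


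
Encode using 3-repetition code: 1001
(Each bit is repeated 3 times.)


Each bit -> 3 copies

111000000111


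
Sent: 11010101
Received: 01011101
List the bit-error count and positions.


XOR: 10001000

2 error(s) at position(s): 0, 4


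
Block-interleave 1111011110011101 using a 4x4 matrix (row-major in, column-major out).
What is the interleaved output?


Matrix:
  1111
  0111
  1001
  1101
Read columns: 1011110111001111

1011110111001111


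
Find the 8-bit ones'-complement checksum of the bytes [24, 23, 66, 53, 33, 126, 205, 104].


Sum = 634 mod 256 = 122
Complement = 133

133


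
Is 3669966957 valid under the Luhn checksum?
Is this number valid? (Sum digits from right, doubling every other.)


Luhn sum = 59
59 mod 10 = 9

Invalid (Luhn sum mod 10 = 9)


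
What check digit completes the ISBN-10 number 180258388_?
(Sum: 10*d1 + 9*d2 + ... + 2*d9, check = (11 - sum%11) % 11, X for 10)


Weighted sum: 218
218 mod 11 = 9

Check digit: 2


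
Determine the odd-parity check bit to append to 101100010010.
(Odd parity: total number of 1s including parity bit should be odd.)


Number of 1s in data: 5
Parity bit: 0

0


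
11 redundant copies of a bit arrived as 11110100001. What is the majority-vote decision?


Ones: 6 out of 11
Threshold: 6

1 (6/11 voted 1)


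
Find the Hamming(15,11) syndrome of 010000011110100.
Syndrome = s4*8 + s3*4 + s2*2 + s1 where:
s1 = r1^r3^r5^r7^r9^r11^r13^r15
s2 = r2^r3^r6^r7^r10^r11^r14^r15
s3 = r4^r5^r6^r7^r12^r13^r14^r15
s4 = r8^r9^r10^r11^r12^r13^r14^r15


s1=1, s2=1, s3=1, s4=1

Syndrome = 15 (error at position 15)


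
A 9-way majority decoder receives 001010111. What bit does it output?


Ones: 5 out of 9
Threshold: 5

1 (5/9 voted 1)


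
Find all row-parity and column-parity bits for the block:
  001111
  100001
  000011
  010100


Row parities: 0000
Column parities: 111001

Row P: 0000, Col P: 111001, Corner: 0


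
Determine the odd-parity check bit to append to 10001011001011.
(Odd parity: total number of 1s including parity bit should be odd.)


Number of 1s in data: 7
Parity bit: 0

0


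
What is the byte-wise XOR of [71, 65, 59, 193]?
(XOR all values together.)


XOR chain: 71 ^ 65 ^ 59 ^ 193 = 252

252


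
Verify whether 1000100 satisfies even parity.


Number of 1s: 2

Yes, parity is correct (2 ones)


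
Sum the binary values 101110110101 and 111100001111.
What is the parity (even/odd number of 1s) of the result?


101110110101 = 2997
111100001111 = 3855
Sum = 6852 = 1101011000100
1s count = 6

even parity (6 ones in 1101011000100)


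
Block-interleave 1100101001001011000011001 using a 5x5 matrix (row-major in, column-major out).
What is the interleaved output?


Matrix:
  11001
  01001
  00101
  10000
  11001
Read columns: 1001111001001000000011101

1001111001001000000011101


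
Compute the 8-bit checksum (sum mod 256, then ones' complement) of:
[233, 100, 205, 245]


Sum = 783 mod 256 = 15
Complement = 240

240


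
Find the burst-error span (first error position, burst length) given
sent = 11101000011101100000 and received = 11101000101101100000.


XOR: 00000000110000000000

Burst at position 8, length 2


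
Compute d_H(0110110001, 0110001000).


XOR: 0000111001
Count of 1s: 4

4


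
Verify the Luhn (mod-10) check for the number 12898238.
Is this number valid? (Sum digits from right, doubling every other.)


Luhn sum = 43
43 mod 10 = 3

Invalid (Luhn sum mod 10 = 3)


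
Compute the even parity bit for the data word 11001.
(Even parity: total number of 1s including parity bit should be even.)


Number of 1s in data: 3
Parity bit: 1

1


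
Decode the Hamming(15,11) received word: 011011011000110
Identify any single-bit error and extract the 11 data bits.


Syndrome = 0: no error detected

Data: 11101000110 (no errors)


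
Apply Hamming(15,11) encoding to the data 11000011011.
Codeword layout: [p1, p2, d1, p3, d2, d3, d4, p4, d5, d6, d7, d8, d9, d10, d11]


Parity bits: p1=0, p2=0, p3=0, p4=0

001010000011011


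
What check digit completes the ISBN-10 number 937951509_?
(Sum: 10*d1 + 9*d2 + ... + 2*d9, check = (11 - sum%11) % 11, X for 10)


Weighted sum: 309
309 mod 11 = 1

Check digit: X


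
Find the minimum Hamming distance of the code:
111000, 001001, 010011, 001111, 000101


Comparing all pairs, minimum distance: 2
Can detect 1 errors, correct 0 errors

2


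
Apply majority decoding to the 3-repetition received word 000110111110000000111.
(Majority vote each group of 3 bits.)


Groups: 000, 110, 111, 110, 000, 000, 111
Majority votes: 0111001

0111001


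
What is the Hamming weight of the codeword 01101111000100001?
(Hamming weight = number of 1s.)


Counting 1s in 01101111000100001

8


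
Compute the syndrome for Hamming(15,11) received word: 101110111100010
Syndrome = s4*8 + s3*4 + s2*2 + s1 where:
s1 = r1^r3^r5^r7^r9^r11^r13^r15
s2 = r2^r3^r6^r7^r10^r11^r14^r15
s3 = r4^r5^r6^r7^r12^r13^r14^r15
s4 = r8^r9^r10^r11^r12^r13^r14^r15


s1=1, s2=0, s3=0, s4=0

Syndrome = 1 (error at position 1)


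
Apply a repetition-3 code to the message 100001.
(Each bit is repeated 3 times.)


Each bit -> 3 copies

111000000000000111


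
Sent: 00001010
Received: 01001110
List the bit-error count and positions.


XOR: 01000100

2 error(s) at position(s): 1, 5


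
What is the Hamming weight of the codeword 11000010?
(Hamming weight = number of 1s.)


Counting 1s in 11000010

3


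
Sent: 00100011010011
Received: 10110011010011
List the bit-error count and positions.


XOR: 10010000000000

2 error(s) at position(s): 0, 3


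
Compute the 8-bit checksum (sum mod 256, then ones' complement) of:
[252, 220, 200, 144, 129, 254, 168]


Sum = 1367 mod 256 = 87
Complement = 168

168


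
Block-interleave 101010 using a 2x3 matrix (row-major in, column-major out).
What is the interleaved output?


Matrix:
  101
  010
Read columns: 100110

100110


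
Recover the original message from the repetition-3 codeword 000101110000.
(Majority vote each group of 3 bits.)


Groups: 000, 101, 110, 000
Majority votes: 0110

0110


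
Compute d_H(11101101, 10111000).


XOR: 01010101
Count of 1s: 4

4


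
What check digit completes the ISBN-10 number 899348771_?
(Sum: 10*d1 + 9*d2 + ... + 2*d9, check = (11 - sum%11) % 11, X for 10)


Weighted sum: 369
369 mod 11 = 6

Check digit: 5


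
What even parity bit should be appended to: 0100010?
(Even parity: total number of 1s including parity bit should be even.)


Number of 1s in data: 2
Parity bit: 0

0


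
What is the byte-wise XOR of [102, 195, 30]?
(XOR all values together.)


XOR chain: 102 ^ 195 ^ 30 = 187

187


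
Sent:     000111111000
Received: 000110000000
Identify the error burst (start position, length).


XOR: 000001111000

Burst at position 5, length 4


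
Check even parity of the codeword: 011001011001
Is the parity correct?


Number of 1s: 6

Yes, parity is correct (6 ones)


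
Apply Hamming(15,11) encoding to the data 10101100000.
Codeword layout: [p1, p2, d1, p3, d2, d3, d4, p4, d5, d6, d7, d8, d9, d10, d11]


Parity bits: p1=0, p2=1, p3=1, p4=0

011101001100000


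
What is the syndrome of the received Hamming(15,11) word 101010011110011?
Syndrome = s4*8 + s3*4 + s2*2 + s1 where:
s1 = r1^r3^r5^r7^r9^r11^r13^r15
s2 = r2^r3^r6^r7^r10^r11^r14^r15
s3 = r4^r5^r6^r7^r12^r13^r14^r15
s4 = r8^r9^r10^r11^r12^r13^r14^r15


s1=0, s2=1, s3=1, s4=0

Syndrome = 6 (error at position 6)


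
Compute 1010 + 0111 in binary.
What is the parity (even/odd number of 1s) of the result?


1010 = 10
0111 = 7
Sum = 17 = 10001
1s count = 2

even parity (2 ones in 10001)


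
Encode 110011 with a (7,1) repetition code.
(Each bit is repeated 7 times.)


Each bit -> 7 copies

111111111111110000000000000011111111111111


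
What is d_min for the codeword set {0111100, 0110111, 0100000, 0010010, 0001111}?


Comparing all pairs, minimum distance: 3
Can detect 2 errors, correct 1 errors

3


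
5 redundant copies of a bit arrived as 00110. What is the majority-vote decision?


Ones: 2 out of 5
Threshold: 3

0 (2/5 voted 1)


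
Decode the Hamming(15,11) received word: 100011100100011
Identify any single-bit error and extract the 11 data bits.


Syndrome = 14: error at position 14

Data: 01110100001 (corrected bit 14)


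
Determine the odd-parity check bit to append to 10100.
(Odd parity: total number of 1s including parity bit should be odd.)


Number of 1s in data: 2
Parity bit: 1

1


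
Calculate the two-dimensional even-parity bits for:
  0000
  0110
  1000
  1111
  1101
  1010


Row parities: 001010
Column parities: 0110

Row P: 001010, Col P: 0110, Corner: 0


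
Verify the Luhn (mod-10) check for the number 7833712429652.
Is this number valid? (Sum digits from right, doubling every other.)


Luhn sum = 62
62 mod 10 = 2

Invalid (Luhn sum mod 10 = 2)


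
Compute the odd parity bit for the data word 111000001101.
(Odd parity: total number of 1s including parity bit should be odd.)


Number of 1s in data: 6
Parity bit: 1

1


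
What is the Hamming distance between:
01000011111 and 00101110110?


XOR: 01101101001
Count of 1s: 6

6


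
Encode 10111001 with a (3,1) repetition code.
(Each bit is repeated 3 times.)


Each bit -> 3 copies

111000111111111000000111


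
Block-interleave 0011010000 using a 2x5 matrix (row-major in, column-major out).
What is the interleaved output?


Matrix:
  00110
  10000
Read columns: 0100101000

0100101000


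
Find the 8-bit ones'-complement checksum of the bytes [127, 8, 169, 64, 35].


Sum = 403 mod 256 = 147
Complement = 108

108


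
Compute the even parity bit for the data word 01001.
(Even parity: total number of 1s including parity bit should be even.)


Number of 1s in data: 2
Parity bit: 0

0


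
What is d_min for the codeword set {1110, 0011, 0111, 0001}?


Comparing all pairs, minimum distance: 1
Can detect 0 errors, correct 0 errors

1


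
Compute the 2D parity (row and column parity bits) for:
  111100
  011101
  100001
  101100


Row parities: 0001
Column parities: 101100

Row P: 0001, Col P: 101100, Corner: 1


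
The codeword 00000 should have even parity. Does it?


Number of 1s: 0

Yes, parity is correct (0 ones)


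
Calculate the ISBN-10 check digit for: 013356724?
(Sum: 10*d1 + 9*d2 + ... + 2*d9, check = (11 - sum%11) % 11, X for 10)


Weighted sum: 156
156 mod 11 = 2

Check digit: 9


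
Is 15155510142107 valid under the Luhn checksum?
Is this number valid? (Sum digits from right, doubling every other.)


Luhn sum = 40
40 mod 10 = 0

Valid (Luhn sum mod 10 = 0)


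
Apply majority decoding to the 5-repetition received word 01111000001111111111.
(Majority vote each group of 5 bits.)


Groups: 01111, 00000, 11111, 11111
Majority votes: 1011

1011


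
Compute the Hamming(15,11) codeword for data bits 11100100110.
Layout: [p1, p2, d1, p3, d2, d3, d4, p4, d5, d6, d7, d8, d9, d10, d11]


Parity bits: p1=1, p2=0, p3=0, p4=1

101011010100110


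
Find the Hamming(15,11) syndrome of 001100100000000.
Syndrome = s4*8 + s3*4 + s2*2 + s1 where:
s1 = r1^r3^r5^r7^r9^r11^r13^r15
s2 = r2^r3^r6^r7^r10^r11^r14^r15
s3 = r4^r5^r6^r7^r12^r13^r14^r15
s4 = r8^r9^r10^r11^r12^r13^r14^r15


s1=0, s2=0, s3=0, s4=0

Syndrome = 0 (no error)


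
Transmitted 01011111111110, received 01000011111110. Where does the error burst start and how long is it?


XOR: 00011100000000

Burst at position 3, length 3


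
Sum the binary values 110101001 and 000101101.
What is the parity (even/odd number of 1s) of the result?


110101001 = 425
000101101 = 45
Sum = 470 = 111010110
1s count = 6

even parity (6 ones in 111010110)


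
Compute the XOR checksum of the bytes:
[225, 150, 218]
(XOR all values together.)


XOR chain: 225 ^ 150 ^ 218 = 173

173


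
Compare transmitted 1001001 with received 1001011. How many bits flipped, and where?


XOR: 0000010

1 error(s) at position(s): 5


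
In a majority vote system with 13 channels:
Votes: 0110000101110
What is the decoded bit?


Ones: 6 out of 13
Threshold: 7

0 (6/13 voted 1)


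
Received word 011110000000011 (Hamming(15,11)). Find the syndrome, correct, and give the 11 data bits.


Syndrome = 1: error at position 1

Data: 11000000011 (corrected bit 1)


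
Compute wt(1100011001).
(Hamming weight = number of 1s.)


Counting 1s in 1100011001

5


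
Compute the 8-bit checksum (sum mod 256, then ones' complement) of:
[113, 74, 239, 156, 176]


Sum = 758 mod 256 = 246
Complement = 9

9


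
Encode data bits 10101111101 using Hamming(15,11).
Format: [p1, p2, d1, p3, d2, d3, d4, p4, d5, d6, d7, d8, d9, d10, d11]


Parity bits: p1=1, p2=1, p3=0, p4=0

111001001111101


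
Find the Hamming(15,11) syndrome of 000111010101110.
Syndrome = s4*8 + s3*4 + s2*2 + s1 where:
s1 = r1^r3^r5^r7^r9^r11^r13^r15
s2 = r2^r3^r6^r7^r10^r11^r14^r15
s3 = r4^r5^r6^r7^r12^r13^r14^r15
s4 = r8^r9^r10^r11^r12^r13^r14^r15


s1=0, s2=1, s3=0, s4=1

Syndrome = 10 (error at position 10)


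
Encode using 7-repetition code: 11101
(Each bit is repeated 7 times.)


Each bit -> 7 copies

11111111111111111111100000001111111


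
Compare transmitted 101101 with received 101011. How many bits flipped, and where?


XOR: 000110

2 error(s) at position(s): 3, 4


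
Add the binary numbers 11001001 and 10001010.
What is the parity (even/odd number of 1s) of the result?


11001001 = 201
10001010 = 138
Sum = 339 = 101010011
1s count = 5

odd parity (5 ones in 101010011)


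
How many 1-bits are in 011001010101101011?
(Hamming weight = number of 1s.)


Counting 1s in 011001010101101011

10


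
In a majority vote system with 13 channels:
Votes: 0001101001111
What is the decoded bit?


Ones: 7 out of 13
Threshold: 7

1 (7/13 voted 1)


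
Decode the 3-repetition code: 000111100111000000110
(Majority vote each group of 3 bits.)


Groups: 000, 111, 100, 111, 000, 000, 110
Majority votes: 0101001

0101001


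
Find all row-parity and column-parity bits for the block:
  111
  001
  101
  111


Row parities: 1101
Column parities: 100

Row P: 1101, Col P: 100, Corner: 1


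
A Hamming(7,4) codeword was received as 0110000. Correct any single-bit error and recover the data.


Syndrome = 1: error at position 1

Data: 1000 (corrected bit 1)


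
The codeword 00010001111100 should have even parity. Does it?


Number of 1s: 6

Yes, parity is correct (6 ones)


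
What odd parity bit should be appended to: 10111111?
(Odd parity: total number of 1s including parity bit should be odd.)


Number of 1s in data: 7
Parity bit: 0

0


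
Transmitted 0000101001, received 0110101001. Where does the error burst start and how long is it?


XOR: 0110000000

Burst at position 1, length 2


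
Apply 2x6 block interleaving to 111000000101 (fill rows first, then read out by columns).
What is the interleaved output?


Matrix:
  111000
  000101
Read columns: 101010010001

101010010001


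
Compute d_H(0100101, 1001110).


XOR: 1101011
Count of 1s: 5

5


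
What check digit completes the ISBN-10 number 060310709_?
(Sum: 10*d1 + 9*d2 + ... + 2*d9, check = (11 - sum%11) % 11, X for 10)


Weighted sum: 127
127 mod 11 = 6

Check digit: 5


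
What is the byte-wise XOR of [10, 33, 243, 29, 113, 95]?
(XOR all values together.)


XOR chain: 10 ^ 33 ^ 243 ^ 29 ^ 113 ^ 95 = 235

235


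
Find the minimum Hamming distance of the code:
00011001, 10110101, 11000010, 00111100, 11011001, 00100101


Comparing all pairs, minimum distance: 2
Can detect 1 errors, correct 0 errors

2


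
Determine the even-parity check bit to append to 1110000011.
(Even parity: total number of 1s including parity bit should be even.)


Number of 1s in data: 5
Parity bit: 1

1


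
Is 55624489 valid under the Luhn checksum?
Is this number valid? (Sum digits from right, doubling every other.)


Luhn sum = 39
39 mod 10 = 9

Invalid (Luhn sum mod 10 = 9)


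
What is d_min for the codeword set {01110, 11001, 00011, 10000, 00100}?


Comparing all pairs, minimum distance: 2
Can detect 1 errors, correct 0 errors

2


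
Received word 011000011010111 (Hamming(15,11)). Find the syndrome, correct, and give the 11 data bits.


Syndrome = 7: error at position 7

Data: 10011010111 (corrected bit 7)


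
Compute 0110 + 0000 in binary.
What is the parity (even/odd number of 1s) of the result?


0110 = 6
0000 = 0
Sum = 6 = 110
1s count = 2

even parity (2 ones in 110)


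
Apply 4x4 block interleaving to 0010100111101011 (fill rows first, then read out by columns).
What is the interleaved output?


Matrix:
  0010
  1001
  1110
  1011
Read columns: 0111001010110101

0111001010110101


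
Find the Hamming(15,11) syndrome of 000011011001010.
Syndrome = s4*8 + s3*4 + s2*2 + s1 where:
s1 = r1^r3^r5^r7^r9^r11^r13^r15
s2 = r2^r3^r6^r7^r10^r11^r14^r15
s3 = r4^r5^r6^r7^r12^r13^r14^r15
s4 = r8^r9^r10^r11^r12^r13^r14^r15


s1=0, s2=0, s3=0, s4=0

Syndrome = 0 (no error)


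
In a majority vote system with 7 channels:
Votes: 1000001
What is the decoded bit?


Ones: 2 out of 7
Threshold: 4

0 (2/7 voted 1)


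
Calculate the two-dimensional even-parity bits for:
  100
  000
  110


Row parities: 100
Column parities: 010

Row P: 100, Col P: 010, Corner: 1


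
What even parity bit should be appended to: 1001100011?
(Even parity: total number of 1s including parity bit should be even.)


Number of 1s in data: 5
Parity bit: 1

1


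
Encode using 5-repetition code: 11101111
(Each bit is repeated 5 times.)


Each bit -> 5 copies

1111111111111110000011111111111111111111


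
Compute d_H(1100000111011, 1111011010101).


XOR: 0011011101110
Count of 1s: 8

8


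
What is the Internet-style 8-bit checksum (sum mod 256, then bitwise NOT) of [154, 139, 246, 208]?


Sum = 747 mod 256 = 235
Complement = 20

20


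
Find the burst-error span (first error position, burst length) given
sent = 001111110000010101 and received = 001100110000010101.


XOR: 000011000000000000

Burst at position 4, length 2


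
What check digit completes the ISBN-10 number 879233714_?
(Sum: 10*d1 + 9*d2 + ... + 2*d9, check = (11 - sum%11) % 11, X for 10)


Weighted sum: 301
301 mod 11 = 4

Check digit: 7


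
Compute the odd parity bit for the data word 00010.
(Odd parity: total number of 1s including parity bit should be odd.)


Number of 1s in data: 1
Parity bit: 0

0


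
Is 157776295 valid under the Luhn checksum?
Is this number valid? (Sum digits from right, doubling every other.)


Luhn sum = 40
40 mod 10 = 0

Valid (Luhn sum mod 10 = 0)


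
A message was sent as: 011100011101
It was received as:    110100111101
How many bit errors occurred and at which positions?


XOR: 101000100000

3 error(s) at position(s): 0, 2, 6


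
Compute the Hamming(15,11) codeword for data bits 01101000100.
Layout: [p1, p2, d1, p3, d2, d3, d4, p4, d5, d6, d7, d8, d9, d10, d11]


Parity bits: p1=1, p2=1, p3=1, p4=0

110111001000100
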